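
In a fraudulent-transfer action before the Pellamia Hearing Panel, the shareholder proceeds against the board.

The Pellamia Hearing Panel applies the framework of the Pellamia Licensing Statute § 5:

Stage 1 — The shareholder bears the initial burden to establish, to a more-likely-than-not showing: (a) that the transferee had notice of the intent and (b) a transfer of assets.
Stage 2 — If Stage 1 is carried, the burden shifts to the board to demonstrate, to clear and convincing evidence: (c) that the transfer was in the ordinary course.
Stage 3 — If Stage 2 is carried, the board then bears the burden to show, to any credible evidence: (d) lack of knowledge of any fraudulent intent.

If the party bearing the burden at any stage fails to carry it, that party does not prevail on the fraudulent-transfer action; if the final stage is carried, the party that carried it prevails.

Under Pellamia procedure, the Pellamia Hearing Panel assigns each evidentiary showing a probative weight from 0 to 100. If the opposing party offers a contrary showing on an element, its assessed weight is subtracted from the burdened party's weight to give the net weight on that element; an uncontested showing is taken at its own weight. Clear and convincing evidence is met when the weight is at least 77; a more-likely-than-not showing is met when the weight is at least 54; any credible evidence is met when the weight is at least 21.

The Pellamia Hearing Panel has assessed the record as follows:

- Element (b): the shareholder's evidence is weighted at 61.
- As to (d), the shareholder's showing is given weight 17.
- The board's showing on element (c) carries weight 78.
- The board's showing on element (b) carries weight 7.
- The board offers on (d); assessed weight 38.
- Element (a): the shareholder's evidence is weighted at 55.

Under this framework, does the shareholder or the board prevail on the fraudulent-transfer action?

At Stage 1 the shareholder must meet a more-likely-than-not showing (weight is at least 54): on (a) the weight is 55, ≥ 54, so (a) meets the standard; on (b) the weight is 61 less the opposing 7 gives net 54, ≥ 54, so (b) meets the standard.
  The shareholder carries Stage 1; the board now bears the burden.
At Stage 2 the board must meet clear and convincing evidence (weight is at least 77): on (c) the weight is 78, ≥ 77, so (c) meets the standard.
  Stage 2 carried; the burden remains with the board.
At Stage 3 the board must meet any credible evidence (weight is at least 21): on (d) the weight is 38 less the opposing 17 gives net 21, ≥ 21, so (d) meets the standard.
  The board carries the last stage.
With every stage satisfied, the board prevails.

board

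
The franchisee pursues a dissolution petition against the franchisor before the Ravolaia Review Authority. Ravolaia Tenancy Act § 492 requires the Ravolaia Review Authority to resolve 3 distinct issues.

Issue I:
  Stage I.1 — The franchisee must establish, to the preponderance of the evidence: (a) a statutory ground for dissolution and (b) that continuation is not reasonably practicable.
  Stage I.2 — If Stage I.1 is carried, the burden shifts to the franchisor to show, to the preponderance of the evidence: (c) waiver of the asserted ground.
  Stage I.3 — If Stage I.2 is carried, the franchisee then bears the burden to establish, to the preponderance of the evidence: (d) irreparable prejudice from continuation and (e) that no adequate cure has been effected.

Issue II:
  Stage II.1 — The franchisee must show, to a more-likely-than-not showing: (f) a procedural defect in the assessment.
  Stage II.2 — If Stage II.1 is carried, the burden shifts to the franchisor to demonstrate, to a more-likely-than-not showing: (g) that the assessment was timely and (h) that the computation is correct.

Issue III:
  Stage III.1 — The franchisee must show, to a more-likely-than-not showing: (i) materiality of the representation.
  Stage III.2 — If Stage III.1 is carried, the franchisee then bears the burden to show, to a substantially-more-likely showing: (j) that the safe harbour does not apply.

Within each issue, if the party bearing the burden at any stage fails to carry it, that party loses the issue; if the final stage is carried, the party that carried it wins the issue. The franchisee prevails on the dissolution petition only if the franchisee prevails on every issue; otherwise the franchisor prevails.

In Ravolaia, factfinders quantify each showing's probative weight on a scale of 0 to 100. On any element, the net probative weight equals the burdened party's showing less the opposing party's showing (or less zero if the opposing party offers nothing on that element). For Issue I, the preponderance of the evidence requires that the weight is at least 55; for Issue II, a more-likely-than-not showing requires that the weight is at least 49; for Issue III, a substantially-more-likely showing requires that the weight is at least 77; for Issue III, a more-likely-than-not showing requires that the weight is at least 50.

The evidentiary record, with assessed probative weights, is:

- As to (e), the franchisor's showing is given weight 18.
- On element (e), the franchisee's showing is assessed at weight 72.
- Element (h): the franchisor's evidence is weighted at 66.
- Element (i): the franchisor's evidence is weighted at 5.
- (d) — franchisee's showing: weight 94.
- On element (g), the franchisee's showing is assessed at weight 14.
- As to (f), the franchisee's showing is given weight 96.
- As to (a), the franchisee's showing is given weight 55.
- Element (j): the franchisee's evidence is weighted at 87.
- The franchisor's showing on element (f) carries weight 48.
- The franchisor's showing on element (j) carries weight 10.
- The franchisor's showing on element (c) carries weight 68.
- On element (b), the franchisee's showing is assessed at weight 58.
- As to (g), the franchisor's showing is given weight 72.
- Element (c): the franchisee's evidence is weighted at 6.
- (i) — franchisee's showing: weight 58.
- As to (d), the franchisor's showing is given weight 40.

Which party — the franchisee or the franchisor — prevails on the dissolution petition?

franchisor

— Issue I —
Stage I.1 — burden on franchisee; standard: the preponderance of the evidence (weight is at least 55).
    (a): 55 ≥ 55 [met]
    (b): 58 ≥ 55 [met]
  All elements met. The burden passes to the franchisor.
Stage I.2 — burden on franchisor; standard: the preponderance of the evidence (weight is at least 55).
    (c): 68 − 6 = 62 ≥ 55 [met]
  Stage I.2 is satisfied; the onus moves to the franchisee.
Stage I.3 — burden on franchisee; standard: the preponderance of the evidence (weight is at least 55).
    (d): 94 − 40 = 54 < 55 [not met]
    (e): 72 − 18 = 54 < 55 [not met]
  Stage I.3 not carried; the franchisee fails its burden.
The franchisor prevails on this issue.
— Issue II —
At Stage II.1 the franchisee must meet a more-likely-than-not showing (weight is at least 49): on (f) the weight is 96 less the opposing 48 gives net 48, which does not reach 49, so (f) does not meet the standard.
  Stage II.1 not carried; the franchisee fails its burden.
So the franchisor prevails on this issue.
— Issue III —
At Stage III.1 the franchisee must meet a more-likely-than-not showing (weight is at least 50): on (i) the weight is 58 less the opposing 5 gives net 53, which does reach 50, so (i) meets the standard.
  All elements met. The franchisee retains the burden for Stage III.2.
At Stage III.2 the franchisee must meet a substantially-more-likely showing (weight is at least 77): on (j) the weight is 87 less the opposing 10 gives net 77, which does reach 77, so (j) meets the standard.
  The franchisee carries the last stage.
With every stage satisfied, the franchisee prevails on this issue.
Per-issue: Issue I → franchisor; Issue II → franchisor; Issue III → franchisee. The franchisee must prevail on every issue; overall, the franchisor prevails.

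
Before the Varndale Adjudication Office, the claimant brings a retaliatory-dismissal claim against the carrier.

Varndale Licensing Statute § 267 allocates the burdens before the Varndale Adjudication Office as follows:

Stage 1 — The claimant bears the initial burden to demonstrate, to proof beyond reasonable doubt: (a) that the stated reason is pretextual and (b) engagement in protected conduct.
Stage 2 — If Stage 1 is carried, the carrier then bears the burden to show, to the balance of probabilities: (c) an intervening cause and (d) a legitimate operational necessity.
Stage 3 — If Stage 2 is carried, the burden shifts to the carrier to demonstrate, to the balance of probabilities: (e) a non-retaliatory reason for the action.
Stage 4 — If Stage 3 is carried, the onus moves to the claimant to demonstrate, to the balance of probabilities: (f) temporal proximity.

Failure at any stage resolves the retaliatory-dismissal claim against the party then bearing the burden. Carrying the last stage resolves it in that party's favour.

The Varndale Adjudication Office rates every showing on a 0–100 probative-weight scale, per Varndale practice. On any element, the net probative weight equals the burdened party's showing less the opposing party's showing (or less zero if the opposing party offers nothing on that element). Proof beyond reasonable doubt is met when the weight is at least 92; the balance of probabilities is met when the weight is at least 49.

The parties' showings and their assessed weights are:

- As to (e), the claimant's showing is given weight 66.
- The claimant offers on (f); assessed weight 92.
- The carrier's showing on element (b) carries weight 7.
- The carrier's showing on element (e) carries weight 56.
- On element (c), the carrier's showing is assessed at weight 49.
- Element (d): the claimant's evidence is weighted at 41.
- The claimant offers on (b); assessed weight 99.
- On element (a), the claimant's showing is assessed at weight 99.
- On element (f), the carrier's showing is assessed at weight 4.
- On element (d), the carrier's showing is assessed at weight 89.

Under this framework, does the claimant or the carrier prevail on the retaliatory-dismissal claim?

claimant

At Stage 1 the claimant must meet proof beyond reasonable doubt (weight is at least 92): on (a) the weight is 99, ≥ 92, so (a) meets the standard; on (b) the weight is 99 less the opposing 7 gives net 92, which does reach 92, so (b) meets the standard.
  Stage 1 carried; the burden shifts to the carrier.
At Stage 2 the carrier must meet the balance of probabilities (weight is at least 49): on (c) the weight is 49, ≥ 49, so (c) meets the standard; on (d) the weight is 89 less the opposing 41 gives net 48, < 49, so (d) does not meet the standard.
  Stage 2 not carried; the carrier fails its burden.
The claimant prevails.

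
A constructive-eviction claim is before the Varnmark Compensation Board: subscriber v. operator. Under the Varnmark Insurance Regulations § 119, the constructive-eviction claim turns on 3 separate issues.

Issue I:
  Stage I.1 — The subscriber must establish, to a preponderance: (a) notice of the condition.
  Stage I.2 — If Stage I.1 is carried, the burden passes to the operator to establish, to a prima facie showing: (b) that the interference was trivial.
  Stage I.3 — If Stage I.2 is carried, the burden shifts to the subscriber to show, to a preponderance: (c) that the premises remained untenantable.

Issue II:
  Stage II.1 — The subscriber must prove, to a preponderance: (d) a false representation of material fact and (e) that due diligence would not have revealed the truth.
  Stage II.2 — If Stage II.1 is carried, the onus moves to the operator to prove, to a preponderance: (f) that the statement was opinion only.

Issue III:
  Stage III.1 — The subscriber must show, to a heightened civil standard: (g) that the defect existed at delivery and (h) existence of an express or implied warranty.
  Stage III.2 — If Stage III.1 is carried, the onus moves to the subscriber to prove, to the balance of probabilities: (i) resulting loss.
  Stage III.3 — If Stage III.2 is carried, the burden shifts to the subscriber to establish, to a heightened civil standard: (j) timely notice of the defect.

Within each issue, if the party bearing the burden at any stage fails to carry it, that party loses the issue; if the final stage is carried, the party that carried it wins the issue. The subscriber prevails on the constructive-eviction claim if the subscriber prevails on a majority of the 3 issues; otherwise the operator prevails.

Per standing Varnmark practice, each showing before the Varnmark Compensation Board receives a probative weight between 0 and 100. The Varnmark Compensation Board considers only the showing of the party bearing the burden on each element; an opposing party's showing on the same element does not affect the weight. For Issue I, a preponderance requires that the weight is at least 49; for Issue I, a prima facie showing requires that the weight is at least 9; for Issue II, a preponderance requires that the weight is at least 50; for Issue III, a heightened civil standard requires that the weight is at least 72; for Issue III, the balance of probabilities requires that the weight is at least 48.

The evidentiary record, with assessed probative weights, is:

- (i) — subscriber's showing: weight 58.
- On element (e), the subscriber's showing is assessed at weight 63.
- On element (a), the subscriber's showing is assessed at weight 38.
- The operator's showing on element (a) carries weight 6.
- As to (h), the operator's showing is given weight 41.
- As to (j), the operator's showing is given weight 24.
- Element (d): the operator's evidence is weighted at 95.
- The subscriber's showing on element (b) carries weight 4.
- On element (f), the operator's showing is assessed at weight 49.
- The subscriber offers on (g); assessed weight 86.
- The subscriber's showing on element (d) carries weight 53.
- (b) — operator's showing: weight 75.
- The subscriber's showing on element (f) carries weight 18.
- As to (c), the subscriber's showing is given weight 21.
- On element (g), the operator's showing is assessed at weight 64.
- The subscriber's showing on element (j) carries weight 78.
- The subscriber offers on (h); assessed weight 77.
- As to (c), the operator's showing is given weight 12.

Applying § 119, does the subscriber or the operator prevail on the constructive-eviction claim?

— Issue I —
At Stage I.1 the subscriber must meet a preponderance (weight is at least 49): on (a) the weight is 38 (the operator's 6 is given no effect), < 49, so (a) does not meet the standard.
  The subscriber does not carry Stage I.1.
So the operator prevails on this issue.
— Issue II —
At Stage II.1 the subscriber must meet a preponderance (weight is at least 50): on (d) the weight is 53 (the operator's 95 is given no effect), which does reach 50, so (d) meets the standard; on (e) the weight is 63, ≥ 50, so (e) meets the standard.
  Stage II.1 is satisfied; the onus moves to the operator.
At Stage II.2 the operator must meet a preponderance (weight is at least 50): on (f) the weight is 49 (the subscriber's 18 is given no effect), which does not reach 50, so (f) does not meet the standard.
  The operator does not carry Stage II.2.
So the subscriber prevails on this issue.
— Issue III —
At Stage III.1 the subscriber must meet a heightened civil standard (weight is at least 72): on (g) the weight is 86 (the operator's 64 is given no effect), which does reach 72, so (g) meets the standard; on (h) the weight is 77 (the operator's 41 is given no effect), ≥ 72, so (h) meets the standard.
  All elements met. The subscriber retains the burden for Stage III.2.
At Stage III.2 the subscriber must meet the balance of probabilities (weight is at least 48): on (i) the weight is 58, ≥ 48, so (i) meets the standard.
  Stage III.2 is satisfied; the subscriber continues to bear the burden.
At Stage III.3 the subscriber must meet a heightened civil standard (weight is at least 72): on (j) the weight is 78 (the operator's 24 is given no effect), ≥ 72, so (j) meets the standard.
  Stage III.3 carried; the final stage is satisfied.
With every stage satisfied, the subscriber prevails on this issue.
Per-issue: Issue I → operator; Issue II → subscriber; Issue III → subscriber. The subscriber must prevail on a majority of issues; overall, the subscriber prevails.

subscriber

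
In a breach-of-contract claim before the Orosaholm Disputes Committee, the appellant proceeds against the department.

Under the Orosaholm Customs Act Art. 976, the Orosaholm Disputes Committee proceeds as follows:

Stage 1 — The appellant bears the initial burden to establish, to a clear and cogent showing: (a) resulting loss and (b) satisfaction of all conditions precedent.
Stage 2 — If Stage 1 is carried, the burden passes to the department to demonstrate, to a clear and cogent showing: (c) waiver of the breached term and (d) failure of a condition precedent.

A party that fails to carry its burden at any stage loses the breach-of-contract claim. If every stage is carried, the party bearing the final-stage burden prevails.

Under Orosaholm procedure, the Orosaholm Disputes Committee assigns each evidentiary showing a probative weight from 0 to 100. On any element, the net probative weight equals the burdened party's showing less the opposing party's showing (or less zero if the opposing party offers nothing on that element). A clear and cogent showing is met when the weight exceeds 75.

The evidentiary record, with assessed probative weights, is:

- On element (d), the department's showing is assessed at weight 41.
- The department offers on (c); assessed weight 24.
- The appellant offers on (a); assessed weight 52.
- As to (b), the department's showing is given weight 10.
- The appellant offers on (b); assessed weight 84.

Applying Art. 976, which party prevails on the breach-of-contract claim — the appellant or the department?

department

At Stage 1 the appellant must meet a clear and cogent showing (weight exceeds 75): on (a) the weight is 52, ≤ 75, so (a) does not meet the standard; on (b) the weight is 84 less the opposing 10 gives net 74, ≤ 75, so (b) does not meet the standard.
  The appellant does not carry Stage 1.
The analysis ends at Stage 1; the department prevails.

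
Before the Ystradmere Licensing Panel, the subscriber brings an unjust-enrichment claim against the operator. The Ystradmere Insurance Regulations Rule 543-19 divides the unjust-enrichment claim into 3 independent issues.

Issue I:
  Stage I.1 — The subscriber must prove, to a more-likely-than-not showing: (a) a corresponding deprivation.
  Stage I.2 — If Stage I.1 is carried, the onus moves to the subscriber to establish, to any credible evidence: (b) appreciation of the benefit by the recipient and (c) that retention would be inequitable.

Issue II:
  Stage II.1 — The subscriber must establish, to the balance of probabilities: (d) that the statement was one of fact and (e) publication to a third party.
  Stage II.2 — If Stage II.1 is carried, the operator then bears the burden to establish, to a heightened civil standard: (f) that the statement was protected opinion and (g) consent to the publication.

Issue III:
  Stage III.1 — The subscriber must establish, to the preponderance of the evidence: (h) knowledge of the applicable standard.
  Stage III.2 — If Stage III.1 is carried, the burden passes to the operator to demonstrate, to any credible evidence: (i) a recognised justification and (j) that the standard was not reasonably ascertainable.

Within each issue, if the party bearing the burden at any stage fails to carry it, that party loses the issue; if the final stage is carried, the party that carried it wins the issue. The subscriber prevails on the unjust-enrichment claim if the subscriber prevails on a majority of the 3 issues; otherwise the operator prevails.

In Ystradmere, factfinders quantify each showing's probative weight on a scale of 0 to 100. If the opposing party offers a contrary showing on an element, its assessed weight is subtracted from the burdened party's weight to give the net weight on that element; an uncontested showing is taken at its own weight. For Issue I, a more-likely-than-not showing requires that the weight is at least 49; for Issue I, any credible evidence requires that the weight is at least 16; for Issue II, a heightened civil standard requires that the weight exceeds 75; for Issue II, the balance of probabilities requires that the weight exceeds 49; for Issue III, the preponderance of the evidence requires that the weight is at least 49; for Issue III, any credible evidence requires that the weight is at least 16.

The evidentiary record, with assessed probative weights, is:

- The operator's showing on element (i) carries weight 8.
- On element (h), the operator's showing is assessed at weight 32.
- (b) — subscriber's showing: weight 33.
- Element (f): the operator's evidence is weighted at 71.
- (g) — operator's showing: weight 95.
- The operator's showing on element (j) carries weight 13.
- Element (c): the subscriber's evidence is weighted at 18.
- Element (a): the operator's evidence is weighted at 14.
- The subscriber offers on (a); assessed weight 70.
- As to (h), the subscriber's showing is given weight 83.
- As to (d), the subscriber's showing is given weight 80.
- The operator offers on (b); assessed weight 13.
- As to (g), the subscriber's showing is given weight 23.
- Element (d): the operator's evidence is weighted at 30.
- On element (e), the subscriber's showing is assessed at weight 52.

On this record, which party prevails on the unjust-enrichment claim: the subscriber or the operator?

subscriber

— Issue I —
Stage I.1 — burden on subscriber; standard: a more-likely-than-not showing (weight is at least 49).
    (a): 70 − 14 = 56 ≥ 49 [met]
  Stage I.1 carried; the burden remains with the subscriber.
Stage I.2 — burden on subscriber; standard: any credible evidence (weight is at least 16).
    (b): 33 − 13 = 20 ≥ 16 [met]
    (c): 18 ≥ 16 [met]
  All elements met at the final stage.
With every stage satisfied, the subscriber prevails on this issue.
— Issue II —
At Stage II.1 the subscriber must meet the balance of probabilities (weight exceeds 49): on (d) the weight is 80 less the opposing 30 gives net 50, which does exceed 49, so (d) meets the standard; on (e) the weight is 52, which does exceed 49, so (e) meets the standard.
  The subscriber carries Stage II.1; the operator now bears the burden.
At Stage II.2 the operator must meet a heightened civil standard (weight exceeds 75): on (f) the weight is 71, which does not exceed 75, so (f) does not meet the standard; on (g) the weight is 95 less the opposing 23 gives net 72, ≤ 75, so (g) does not meet the standard.
  The operator does not carry Stage II.2.
The subscriber prevails on this issue.
— Issue III —
Stage III.1 (subscriber, the preponderance of the evidence, weight is at least 49): (h) net 83−32=51 ≥ 49 — meets.
  Stage III.1 carried; the burden shifts to the operator.
Stage III.2 (operator, any credible evidence, weight is at least 16): (i) 8 < 16 — fails; (j) 13 < 16 — fails.
  Stage III.2 not carried; the operator fails its burden.
The analysis ends at Stage III.2; the subscriber prevails on this issue.
Per-issue: Issue I → subscriber; Issue II → subscriber; Issue III → subscriber. The subscriber must prevail on a majority of issues; overall, the subscriber prevails.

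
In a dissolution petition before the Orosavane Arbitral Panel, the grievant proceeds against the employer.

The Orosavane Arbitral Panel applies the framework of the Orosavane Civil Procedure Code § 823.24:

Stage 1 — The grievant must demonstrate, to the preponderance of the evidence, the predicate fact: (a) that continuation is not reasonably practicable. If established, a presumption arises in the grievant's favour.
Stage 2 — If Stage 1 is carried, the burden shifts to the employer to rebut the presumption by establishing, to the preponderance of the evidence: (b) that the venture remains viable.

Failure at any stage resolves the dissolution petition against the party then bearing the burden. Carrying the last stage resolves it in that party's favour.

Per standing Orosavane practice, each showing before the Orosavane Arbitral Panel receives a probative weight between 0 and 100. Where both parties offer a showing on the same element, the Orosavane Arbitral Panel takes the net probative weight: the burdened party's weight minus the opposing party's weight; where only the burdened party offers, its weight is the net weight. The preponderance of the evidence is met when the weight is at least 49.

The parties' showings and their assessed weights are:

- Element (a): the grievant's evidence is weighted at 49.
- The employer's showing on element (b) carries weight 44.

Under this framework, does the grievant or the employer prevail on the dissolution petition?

At Stage 1 the grievant must meet the preponderance of the evidence (weight is at least 49): on (a) the weight is 49, ≥ 49, so (a) meets the standard.
  Stage 1 carried; the burden shifts to the employer.
At Stage 2 the employer must meet the preponderance of the evidence (weight is at least 49): on (b) the weight is 44, which does not reach 49, so (b) does not meet the standard.
  Stage 2 not carried; the employer fails its burden.
So the grievant prevails.

grievant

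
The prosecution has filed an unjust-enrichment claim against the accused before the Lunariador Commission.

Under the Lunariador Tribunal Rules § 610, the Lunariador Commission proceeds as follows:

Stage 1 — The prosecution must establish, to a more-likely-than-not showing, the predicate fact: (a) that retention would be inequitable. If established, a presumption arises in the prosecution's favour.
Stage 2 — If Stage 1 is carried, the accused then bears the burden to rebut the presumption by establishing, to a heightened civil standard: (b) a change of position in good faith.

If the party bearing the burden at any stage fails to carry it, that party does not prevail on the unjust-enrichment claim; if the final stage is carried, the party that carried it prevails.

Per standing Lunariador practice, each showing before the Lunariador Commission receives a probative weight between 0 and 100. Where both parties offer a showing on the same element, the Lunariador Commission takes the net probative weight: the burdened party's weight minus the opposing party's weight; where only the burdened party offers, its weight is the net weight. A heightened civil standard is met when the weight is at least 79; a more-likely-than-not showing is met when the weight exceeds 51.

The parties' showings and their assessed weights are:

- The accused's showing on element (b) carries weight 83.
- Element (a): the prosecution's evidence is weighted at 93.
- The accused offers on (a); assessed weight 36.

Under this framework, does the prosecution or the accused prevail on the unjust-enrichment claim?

accused

Stage 1 (prosecution, a more-likely-than-not showing, weight exceeds 51): (a) net 93−36=57 > 51 — meets.
  Stage 1 carried; the burden shifts to the accused.
Stage 2 (accused, a heightened civil standard, weight is at least 79): (b) 83 ≥ 79 — meets.
  Stage 2 carried; the final stage is satisfied.
Every stage carried; the accused prevails.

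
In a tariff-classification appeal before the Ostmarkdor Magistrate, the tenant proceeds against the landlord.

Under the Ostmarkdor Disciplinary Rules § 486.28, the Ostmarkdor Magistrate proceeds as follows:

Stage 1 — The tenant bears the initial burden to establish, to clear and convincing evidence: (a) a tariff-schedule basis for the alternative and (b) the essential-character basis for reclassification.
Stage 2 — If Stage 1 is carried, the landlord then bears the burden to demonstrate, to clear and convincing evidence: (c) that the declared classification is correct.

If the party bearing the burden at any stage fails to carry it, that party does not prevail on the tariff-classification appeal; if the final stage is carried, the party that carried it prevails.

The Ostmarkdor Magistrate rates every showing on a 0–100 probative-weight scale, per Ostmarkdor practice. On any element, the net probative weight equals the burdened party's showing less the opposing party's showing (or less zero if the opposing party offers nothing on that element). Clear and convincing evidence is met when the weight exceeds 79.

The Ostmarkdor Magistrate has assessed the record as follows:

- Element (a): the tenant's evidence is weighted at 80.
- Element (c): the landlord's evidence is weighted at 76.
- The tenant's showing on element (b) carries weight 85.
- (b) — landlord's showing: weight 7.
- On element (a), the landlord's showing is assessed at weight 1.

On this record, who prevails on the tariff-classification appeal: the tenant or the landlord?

Stage 1 — burden on tenant; standard: clear and convincing evidence (weight exceeds 79).
    (a): 80 − 1 = 79 ≤ 79 [not met]
    (b): 85 − 7 = 78 ≤ 79 [not met]
  The tenant does not carry Stage 1.
The landlord prevails.

landlord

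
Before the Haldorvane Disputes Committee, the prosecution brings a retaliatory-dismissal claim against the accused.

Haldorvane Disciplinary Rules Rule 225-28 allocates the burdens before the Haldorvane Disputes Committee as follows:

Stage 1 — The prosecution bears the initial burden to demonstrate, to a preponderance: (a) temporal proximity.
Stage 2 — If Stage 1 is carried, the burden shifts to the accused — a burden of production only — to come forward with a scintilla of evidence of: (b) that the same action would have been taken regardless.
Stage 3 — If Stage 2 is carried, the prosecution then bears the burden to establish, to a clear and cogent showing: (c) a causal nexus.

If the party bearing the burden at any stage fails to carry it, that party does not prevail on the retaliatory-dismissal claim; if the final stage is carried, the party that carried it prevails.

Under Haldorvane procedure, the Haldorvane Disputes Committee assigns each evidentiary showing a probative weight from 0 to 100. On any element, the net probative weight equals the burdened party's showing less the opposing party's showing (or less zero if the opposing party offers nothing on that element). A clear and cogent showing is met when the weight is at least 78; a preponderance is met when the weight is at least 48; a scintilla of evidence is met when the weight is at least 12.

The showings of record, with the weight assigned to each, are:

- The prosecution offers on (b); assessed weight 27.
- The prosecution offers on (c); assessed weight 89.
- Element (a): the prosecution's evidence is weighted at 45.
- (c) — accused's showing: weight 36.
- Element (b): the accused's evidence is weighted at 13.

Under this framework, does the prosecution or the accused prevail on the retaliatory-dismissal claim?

accused

Stage 1 — burden on prosecution; standard: a preponderance (weight is at least 48).
    (a): 45 < 48 [not met]
  Stage 1 not carried; the prosecution fails its burden.
So the accused prevails.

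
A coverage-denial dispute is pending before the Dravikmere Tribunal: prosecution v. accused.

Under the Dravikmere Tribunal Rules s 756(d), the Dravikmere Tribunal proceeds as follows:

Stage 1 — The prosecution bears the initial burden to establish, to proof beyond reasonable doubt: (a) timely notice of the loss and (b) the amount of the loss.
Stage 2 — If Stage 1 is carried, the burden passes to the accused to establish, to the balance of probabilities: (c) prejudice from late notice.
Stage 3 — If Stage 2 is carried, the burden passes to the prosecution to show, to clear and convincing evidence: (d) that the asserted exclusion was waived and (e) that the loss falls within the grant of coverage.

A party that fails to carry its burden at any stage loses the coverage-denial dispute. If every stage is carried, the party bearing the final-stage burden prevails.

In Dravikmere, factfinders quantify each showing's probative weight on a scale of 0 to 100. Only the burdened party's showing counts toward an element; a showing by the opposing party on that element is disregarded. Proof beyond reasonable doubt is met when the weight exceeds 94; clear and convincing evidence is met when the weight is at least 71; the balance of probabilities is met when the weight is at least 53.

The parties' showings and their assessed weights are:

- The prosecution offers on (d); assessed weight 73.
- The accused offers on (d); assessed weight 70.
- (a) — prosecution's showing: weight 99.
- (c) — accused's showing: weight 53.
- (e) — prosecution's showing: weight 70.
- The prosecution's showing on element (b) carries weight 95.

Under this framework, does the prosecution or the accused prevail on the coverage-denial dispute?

accused

Stage 1 (prosecution, proof beyond reasonable doubt, weight exceeds 94): (a) 99 > 94 — meets; (b) 95 > 94 — meets.
  The prosecution carries Stage 1; the accused now bears the burden.
Stage 2 (accused, the balance of probabilities, weight is at least 53): (c) 53 ≥ 53 — meets.
  The accused carries Stage 2; the prosecution now bears the burden.
Stage 3 (prosecution, clear and convincing evidence, weight is at least 71): (d) 73 (accused's 70 disregarded) ≥ 71 — meets; (e) 70 < 71 — fails.
  Not every element is met, so the prosecution fails to carry Stage 3.
The analysis ends at Stage 3; the accused prevails.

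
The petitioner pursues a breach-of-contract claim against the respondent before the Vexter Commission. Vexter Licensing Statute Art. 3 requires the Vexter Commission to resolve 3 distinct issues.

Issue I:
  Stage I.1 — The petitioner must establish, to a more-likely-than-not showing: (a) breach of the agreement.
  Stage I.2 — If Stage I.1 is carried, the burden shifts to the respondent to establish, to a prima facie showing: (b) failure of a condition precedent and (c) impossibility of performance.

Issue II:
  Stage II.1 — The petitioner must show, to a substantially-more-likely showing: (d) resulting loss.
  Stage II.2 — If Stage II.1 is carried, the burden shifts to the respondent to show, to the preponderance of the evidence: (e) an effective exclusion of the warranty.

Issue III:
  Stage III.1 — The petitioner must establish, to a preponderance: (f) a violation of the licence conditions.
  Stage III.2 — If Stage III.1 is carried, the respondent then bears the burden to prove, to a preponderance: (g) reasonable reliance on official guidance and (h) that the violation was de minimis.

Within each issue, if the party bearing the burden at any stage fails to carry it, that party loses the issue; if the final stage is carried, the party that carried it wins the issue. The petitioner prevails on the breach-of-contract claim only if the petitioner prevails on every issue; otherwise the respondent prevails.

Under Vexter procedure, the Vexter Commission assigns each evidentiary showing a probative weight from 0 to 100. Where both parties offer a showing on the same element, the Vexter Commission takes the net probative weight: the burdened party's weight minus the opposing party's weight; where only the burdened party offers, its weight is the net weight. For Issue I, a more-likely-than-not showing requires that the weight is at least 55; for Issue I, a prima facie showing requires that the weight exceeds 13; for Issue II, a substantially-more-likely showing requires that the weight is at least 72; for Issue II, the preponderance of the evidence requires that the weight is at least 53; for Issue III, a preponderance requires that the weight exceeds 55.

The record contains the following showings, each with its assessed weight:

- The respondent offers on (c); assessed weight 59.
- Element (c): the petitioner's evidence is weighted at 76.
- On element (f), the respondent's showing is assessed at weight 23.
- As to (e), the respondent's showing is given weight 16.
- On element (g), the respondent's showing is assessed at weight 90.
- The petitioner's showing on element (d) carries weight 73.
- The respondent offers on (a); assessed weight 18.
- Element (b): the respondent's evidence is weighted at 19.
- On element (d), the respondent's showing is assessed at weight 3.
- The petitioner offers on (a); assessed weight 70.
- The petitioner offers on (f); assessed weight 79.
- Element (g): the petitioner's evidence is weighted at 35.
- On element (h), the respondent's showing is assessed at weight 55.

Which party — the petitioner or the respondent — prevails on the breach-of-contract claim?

— Issue I —
At Stage I.1 the petitioner must meet a more-likely-than-not showing (weight is at least 55): on (a) the weight is 70 less the opposing 18 gives net 52, < 55, so (a) does not meet the standard.
  Not every element is met, so the petitioner fails to carry Stage I.1.
So the respondent prevails on this issue.
— Issue II —
Stage II.1 (petitioner, a substantially-more-likely showing, weight is at least 72): (d) net 73−3=70 < 72 — fails.
  Stage II.1 not carried; the petitioner fails its burden.
The analysis ends at Stage II.1; the respondent prevails on this issue.
— Issue III —
Stage III.1 (petitioner, a preponderance, weight exceeds 55): (f) net 79−23=56 > 55 — meets.
  Stage III.1 carried; the burden shifts to the respondent.
Stage III.2 (respondent, a preponderance, weight exceeds 55): (g) net 90−35=55 ≤ 55 — fails; (h) 55 ≤ 55 — fails.
  The respondent does not carry Stage III.2.
The petitioner prevails on this issue.
Per-issue: Issue I → respondent; Issue II → respondent; Issue III → petitioner. The petitioner must prevail on every issue; overall, the respondent prevails.

respondent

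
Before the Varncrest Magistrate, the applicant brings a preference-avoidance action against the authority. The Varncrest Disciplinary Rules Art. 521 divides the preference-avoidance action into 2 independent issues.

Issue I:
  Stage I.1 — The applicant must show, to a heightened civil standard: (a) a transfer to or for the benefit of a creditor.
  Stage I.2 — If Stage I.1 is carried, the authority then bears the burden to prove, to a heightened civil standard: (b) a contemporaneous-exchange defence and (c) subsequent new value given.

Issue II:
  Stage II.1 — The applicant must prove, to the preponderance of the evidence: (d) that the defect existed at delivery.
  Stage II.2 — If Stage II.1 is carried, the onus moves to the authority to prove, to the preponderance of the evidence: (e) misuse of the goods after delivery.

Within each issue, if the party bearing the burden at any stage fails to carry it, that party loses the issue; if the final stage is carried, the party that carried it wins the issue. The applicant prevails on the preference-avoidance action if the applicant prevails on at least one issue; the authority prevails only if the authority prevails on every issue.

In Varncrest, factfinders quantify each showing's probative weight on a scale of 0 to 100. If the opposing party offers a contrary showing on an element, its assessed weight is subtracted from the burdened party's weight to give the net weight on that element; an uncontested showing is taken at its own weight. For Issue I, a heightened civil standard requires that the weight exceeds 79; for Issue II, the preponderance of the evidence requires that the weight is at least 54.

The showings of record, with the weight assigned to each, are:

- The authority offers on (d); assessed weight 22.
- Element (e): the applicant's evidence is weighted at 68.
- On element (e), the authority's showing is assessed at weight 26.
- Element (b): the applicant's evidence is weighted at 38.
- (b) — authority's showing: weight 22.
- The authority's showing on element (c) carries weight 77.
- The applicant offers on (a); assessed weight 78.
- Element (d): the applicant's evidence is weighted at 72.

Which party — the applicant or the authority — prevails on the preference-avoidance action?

authority

— Issue I —
Stage I.1 — burden on applicant; standard: a heightened civil standard (weight exceeds 79).
    (a): 78 ≤ 79 [not met]
  Not every element is met, so the applicant fails to carry Stage I.1.
The authority prevails on this issue.
— Issue II —
Stage II.1 (applicant, the preponderance of the evidence, weight is at least 54): (d) net 72−22=50 < 54 — fails.
  Not every element is met, so the applicant fails to carry Stage II.1.
So the authority prevails on this issue.
Per-issue: Issue I → authority; Issue II → authority. The applicant must prevail on at least one issue; overall, the authority prevails.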